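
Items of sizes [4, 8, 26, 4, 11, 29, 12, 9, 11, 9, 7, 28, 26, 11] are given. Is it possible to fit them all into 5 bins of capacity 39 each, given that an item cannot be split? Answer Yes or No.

Total = 195; ⌈195/39⌉ = 5.
The bound of 5 does not rule out 5, but exhaustive search shows no assignment into 5 bins of capacity 39 exists — the minimum is 6.

No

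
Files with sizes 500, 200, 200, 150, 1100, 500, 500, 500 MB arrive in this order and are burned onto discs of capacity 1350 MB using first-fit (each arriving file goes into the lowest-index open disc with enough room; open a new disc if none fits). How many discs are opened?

  500 → disc 1 (new)  [load 500/1350]
  200 → disc 1  [load 700/1350]
  200 → disc 1  [load 900/1350]
  150 → disc 1  [load 1050/1350]
  1100 → disc 2 (new)  [load 1100/1350]
  500 → disc 3 (new)  [load 500/1350]
  500 → disc 3  [load 1000/1350]
  500 → disc 4 (new)  [load 500/1350]
4 discs opened.

4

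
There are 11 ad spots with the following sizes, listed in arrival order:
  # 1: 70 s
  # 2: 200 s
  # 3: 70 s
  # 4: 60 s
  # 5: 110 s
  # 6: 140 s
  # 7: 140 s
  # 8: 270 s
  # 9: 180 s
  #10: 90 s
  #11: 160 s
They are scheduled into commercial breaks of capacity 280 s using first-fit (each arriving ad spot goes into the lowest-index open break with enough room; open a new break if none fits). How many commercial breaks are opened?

  70 → break 1 (new)  [load 70/280]
  200 → break 1  [load 270/280]
  70 → break 2 (new)  [load 70/280]
  60 → break 2  [load 130/280]
  110 → break 2  [load 240/280]
  140 → break 3 (new)  [load 140/280]
  140 → break 3  [load 280/280]
  270 → break 4 (new)  [load 270/280]
  180 → break 5 (new)  [load 180/280]
  90 → break 5  [load 270/280]
  160 → break 6 (new)  [load 160/280]
6 commercial breaks opened.

6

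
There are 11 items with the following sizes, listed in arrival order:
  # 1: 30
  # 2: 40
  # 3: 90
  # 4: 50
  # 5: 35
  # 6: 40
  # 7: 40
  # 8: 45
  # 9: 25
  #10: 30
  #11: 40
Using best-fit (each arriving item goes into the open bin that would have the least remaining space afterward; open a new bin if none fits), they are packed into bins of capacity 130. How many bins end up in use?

4

  30 → bin 1 (new)  [load 30/130]
  40 → bin 1  [load 70/130]
  90 → bin 2 (new)  [load 90/130]
  50 → bin 1  [load 120/130]
  35 → bin 2  [load 125/130]
  40 → bin 3 (new)  [load 40/130]
  40 → bin 3  [load 80/130]
  45 → bin 3  [load 125/130]
  25 → bin 4 (new)  [load 25/130]
  30 → bin 4  [load 55/130]
  40 → bin 4  [load 95/130]
4 bins opened.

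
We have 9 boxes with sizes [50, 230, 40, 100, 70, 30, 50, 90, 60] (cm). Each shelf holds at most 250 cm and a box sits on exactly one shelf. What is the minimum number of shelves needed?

3

Total = 230 + 100 + 90 + 70 + 60 + 50 + 50 + 40 + 30 = 720 cm.
Lower bound: ⌈720/250⌉ = 3 shelves.
A packing using 3 shelves:
  shelf 1: 230 = 230
  shelf 2: 100 + 90 + 60 = 250
  shelf 3: 70 + 50 + 50 + 40 + 30 = 240
This matches the lower bound, so 3 is optimal.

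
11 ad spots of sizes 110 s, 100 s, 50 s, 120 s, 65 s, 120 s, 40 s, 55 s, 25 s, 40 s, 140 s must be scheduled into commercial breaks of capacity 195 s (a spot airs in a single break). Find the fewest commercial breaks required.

Total = 140 + 120 + 120 + 110 + 100 + 65 + 55 + 50 + 40 + 40 + 25 = 865 s.
Lower bound: ⌈865/195⌉ = 5 commercial breaks.
A packing using 5 commercial breaks:
  break 1: 140 + 55 = 195
  break 2: 120 + 65 = 185
  break 3: 120 + 50 + 25 = 195
  break 4: 110 + 40 + 40 = 190
  break 5: 100 = 100
This matches the lower bound, so 5 is optimal.

5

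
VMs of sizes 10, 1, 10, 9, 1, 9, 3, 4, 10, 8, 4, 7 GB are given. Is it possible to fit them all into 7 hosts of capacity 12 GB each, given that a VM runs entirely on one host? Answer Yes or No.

A valid assignment using 7 hosts:
  host 1: 10 + 1 + 1 = 12
  host 2: 10 = 10
  host 3: 10 = 10
  host 4: 9 + 3 = 12
  host 5: 9 = 9
  host 6: 8 + 4 = 12
  host 7: 7 + 4 = 11
Every load is within 12 GB, so 7 hosts suffice.

Yes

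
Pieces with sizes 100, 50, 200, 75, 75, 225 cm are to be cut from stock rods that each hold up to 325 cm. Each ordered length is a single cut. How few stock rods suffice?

3

Total = 225 + 200 + 100 + 75 + 75 + 50 = 725 cm.
Lower bound: ⌈725/325⌉ = 3 stock rods.
A packing using 3 stock rods:
  stock rod 1: 225 + 100 = 325
  stock rod 2: 200 + 75 + 50 = 325
  stock rod 3: 75 = 75
This matches the lower bound, so 3 is optimal.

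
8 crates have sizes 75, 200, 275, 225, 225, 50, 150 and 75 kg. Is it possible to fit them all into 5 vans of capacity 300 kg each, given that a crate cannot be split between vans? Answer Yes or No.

Yes

A valid assignment using 5 vans:
  van 1: 275 = 275
  van 2: 225 + 75 = 300
  van 3: 225 + 75 = 300
  van 4: 200 + 50 = 250
  van 5: 150 = 150
Every load is within 300 kg, so 5 vans suffice.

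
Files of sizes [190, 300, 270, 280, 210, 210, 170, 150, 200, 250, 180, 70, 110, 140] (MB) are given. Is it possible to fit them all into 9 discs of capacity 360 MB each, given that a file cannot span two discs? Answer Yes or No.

A valid assignment using 9 discs:
  disc 1: 300 = 300
  disc 2: 280 + 70 = 350
  disc 3: 270 = 270
  disc 4: 250 + 110 = 360
  disc 5: 210 + 150 = 360
  disc 6: 210 + 140 = 350
  disc 7: 200 = 200
  disc 8: 190 + 170 = 360
  disc 9: 180 = 180
Every load is within 360 MB, so 9 discs suffice.

Yes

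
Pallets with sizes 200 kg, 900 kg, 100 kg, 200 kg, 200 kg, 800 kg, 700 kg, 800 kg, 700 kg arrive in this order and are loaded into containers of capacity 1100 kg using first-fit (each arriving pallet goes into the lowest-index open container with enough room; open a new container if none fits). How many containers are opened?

6

  200 → container 1 (new)  [load 200/1100]
  900 → container 1  [load 1100/1100]
  100 → container 2 (new)  [load 100/1100]
  200 → container 2  [load 300/1100]
  200 → container 2  [load 500/1100]
  800 → container 3 (new)  [load 800/1100]
  700 → container 4 (new)  [load 700/1100]
  800 → container 5 (new)  [load 800/1100]
  700 → container 6 (new)  [load 700/1100]
6 containers opened.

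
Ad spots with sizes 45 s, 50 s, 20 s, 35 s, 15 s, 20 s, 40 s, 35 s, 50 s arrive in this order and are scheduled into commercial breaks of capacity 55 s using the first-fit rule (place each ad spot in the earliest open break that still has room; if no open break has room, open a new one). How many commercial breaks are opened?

7

  45 → break 1 (new)  [load 45/55]
  50 → break 2 (new)  [load 50/55]
  20 → break 3 (new)  [load 20/55]
  35 → break 3  [load 55/55]
  15 → break 4 (new)  [load 15/55]
  20 → break 4  [load 35/55]
  40 → break 5 (new)  [load 40/55]
  35 → break 6 (new)  [load 35/55]
  50 → break 7 (new)  [load 50/55]
7 commercial breaks opened.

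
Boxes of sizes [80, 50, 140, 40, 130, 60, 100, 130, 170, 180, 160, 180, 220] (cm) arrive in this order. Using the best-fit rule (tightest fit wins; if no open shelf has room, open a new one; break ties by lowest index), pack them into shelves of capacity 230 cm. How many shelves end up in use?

  80 → shelf 1 (new)  [load 80/230]
  50 → shelf 1  [load 130/230]
  140 → shelf 2 (new)  [load 140/230]
  40 → shelf 2  [load 180/230]
  130 → shelf 3 (new)  [load 130/230]
  60 → shelf 1  [load 190/230]
  100 → shelf 3  [load 230/230]
  130 → shelf 4 (new)  [load 130/230]
  170 → shelf 5 (new)  [load 170/230]
  180 → shelf 6 (new)  [load 180/230]
  160 → shelf 7 (new)  [load 160/230]
  180 → shelf 8 (new)  [load 180/230]
  220 → shelf 9 (new)  [load 220/230]
9 shelves opened.

9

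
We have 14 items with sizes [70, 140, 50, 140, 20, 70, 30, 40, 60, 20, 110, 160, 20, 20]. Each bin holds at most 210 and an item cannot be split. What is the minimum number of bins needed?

Total = 160 + 140 + 140 + 110 + 70 + 70 + 60 + 50 + 40 + 30 + 20 + 20 + 20 + 20 = 950.
Lower bound: ⌈950/210⌉ = 5 bins.
A packing using 5 bins:
  bin 1: 160 + 50 = 210
  bin 2: 140 + 70 = 210
  bin 3: 140 + 70 = 210
  bin 4: 110 + 60 + 40 = 210
  bin 5: 30 + 20 + 20 + 20 + 20 = 110
This matches the lower bound, so 5 is optimal.

5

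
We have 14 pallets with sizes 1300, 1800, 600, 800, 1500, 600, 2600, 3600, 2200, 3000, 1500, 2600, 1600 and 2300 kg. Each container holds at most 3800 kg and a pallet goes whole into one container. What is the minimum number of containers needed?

8

Total = 3600 + 3000 + 2600 + 2600 + 2300 + 2200 + 1800 + 1600 + 1500 + 1500 + 1300 + 800 + 600 + 600 = 26000 kg.
Lower bound: ⌈26000/3800⌉ = 7 containers.
A packing using 8 containers:
  container 1: 3600 = 3600
  container 2: 3000 + 800 = 3800
  container 3: 2600 + 600 + 600 = 3800
  container 4: 2600 = 2600
  container 5: 2300 + 1500 = 3800
  container 6: 2200 + 1600 = 3800
  container 7: 1800 + 1500 = 3300
  container 8: 1300 = 1300
No arrangement into 7 containers stays within capacity, so 8 is optimal.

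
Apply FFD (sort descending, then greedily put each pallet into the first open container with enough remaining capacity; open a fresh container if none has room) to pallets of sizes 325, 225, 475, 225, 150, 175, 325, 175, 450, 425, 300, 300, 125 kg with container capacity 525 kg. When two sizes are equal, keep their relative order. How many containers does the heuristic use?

8

Sorted descending: 475, 450, 425, 325, 325, 300, 300, 225, 225, 175, 175, 150, 125.
  475 → container 1 (new)  [load 475/525]
  450 → container 2 (new)  [load 450/525]
  425 → container 3 (new)  [load 425/525]
  325 → container 4 (new)  [load 325/525]
  325 → container 5 (new)  [load 325/525]
  300 → container 6 (new)  [load 300/525]
  300 → container 7 (new)  [load 300/525]
  225 → container 6  [load 525/525]
  225 → container 7  [load 525/525]
  175 → container 4  [load 500/525]
  175 → container 5  [load 500/525]
  150 → container 8 (new)  [load 150/525]
  125 → container 8  [load 275/525]
8 containers opened.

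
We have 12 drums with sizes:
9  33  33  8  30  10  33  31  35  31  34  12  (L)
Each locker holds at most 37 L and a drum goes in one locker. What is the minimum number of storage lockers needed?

10

Total = 35 + 34 + 33 + 33 + 33 + 31 + 31 + 30 + 12 + 10 + 9 + 8 = 299 L.
Lower bound: ⌈299/37⌉ = 9 storage lockers.
A packing using 10 storage lockers:
  locker 1: 35 = 35
  locker 2: 34 = 34
  locker 3: 33 = 33
  locker 4: 33 = 33
  locker 5: 33 = 33
  locker 6: 31 = 31
  locker 7: 31 = 31
  locker 8: 30 = 30
  locker 9: 12 + 10 + 9 = 31
  locker 10: 8 = 8
No arrangement into 9 storage lockers stays within capacity, so 10 is optimal.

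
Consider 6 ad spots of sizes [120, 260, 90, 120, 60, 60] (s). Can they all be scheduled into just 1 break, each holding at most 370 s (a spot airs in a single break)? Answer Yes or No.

Total = 710 s; ⌈710/370⌉ = 2.
At least 2 commercial breaks are required, but only 1 is allowed.

No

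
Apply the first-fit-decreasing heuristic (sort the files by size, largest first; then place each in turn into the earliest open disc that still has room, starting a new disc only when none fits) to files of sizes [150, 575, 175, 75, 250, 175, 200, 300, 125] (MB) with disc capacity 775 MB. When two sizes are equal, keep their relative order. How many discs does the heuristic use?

Sorted descending: 575, 300, 250, 200, 175, 175, 150, 125, 75.
  575 → disc 1 (new)  [load 575/775]
  300 → disc 2 (new)  [load 300/775]
  250 → disc 2  [load 550/775]
  200 → disc 1  [load 775/775]
  175 → disc 2  [load 725/775]
  175 → disc 3 (new)  [load 175/775]
  150 → disc 3  [load 325/775]
  125 → disc 3  [load 450/775]
  75 → disc 3  [load 525/775]
3 discs opened.

3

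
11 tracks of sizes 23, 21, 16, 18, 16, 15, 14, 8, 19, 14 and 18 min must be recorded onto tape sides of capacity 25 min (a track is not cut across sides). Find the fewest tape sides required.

Total = 23 + 21 + 19 + 18 + 18 + 16 + 16 + 15 + 14 + 14 + 8 = 182 min.
Lower bound: ⌈182/25⌉ = 8 tape sides.
Also, 10 tracks each exceed 25/2 min, and no two of those can share a side, so at least 10 tape sides are needed.
A packing using 10 tape sides:
  side 1: 23 = 23
  side 2: 21 = 21
  side 3: 19 = 19
  side 4: 18 = 18
  side 5: 18 = 18
  side 6: 16 + 8 = 24
  side 7: 16 = 16
  side 8: 15 = 15
  side 9: 14 = 14
  side 10: 14 = 14
This matches the lower bound, so 10 is optimal.

10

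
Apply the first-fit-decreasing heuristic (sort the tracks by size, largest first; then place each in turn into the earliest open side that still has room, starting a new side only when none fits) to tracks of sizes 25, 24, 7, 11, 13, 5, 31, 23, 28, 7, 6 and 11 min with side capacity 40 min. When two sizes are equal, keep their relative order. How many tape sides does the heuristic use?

Sorted descending: 31, 28, 25, 24, 23, 13, 11, 11, 7, 7, 6, 5.
  31 → side 1 (new)  [load 31/40]
  28 → side 2 (new)  [load 28/40]
  25 → side 3 (new)  [load 25/40]
  24 → side 4 (new)  [load 24/40]
  23 → side 5 (new)  [load 23/40]
  13 → side 3  [load 38/40]
  11 → side 2  [load 39/40]
  11 → side 4  [load 35/40]
  7 → side 1  [load 38/40]
  7 → side 5  [load 30/40]
  6 → side 5  [load 36/40]
  5 → side 4  [load 40/40]
5 tape sides opened.

5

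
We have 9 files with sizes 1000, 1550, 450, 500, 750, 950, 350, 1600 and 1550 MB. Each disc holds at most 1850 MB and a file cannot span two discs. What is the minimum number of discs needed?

Total = 1600 + 1550 + 1550 + 1000 + 950 + 750 + 500 + 450 + 350 = 8700 MB.
Lower bound: ⌈8700/1850⌉ = 5 discs.
A packing using 6 discs:
  disc 1: 1600 = 1600
  disc 2: 1550 = 1550
  disc 3: 1550 = 1550
  disc 4: 1000 + 750 = 1750
  disc 5: 950 + 500 + 350 = 1800
  disc 6: 450 = 450
No arrangement into 5 discs stays within capacity, so 6 is optimal.

6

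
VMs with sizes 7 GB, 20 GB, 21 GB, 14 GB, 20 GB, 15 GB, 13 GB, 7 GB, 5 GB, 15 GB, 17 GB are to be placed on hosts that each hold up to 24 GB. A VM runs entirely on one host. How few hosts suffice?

Total = 21 + 20 + 20 + 17 + 15 + 15 + 14 + 13 + 7 + 7 + 5 = 154 GB.
Lower bound: ⌈154/24⌉ = 7 hosts.
Also, 8 VMs each exceed 12 GB, and no two of those can share a host, so at least 8 hosts are needed.
A packing using 8 hosts:
  host 1: 21 = 21
  host 2: 20 = 20
  host 3: 20 = 20
  host 4: 17 + 7 = 24
  host 5: 15 + 7 = 22
  host 6: 15 + 5 = 20
  host 7: 14 = 14
  host 8: 13 = 13
This matches the lower bound, so 8 is optimal.

8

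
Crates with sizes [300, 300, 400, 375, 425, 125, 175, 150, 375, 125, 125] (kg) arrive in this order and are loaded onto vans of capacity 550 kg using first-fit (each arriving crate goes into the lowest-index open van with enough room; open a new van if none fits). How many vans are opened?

  300 → van 1 (new)  [load 300/550]
  300 → van 2 (new)  [load 300/550]
  400 → van 3 (new)  [load 400/550]
  375 → van 4 (new)  [load 375/550]
  425 → van 5 (new)  [load 425/550]
  125 → van 1  [load 425/550]
  175 → van 2  [load 475/550]
  150 → van 3  [load 550/550]
  375 → van 6 (new)  [load 375/550]
  125 → van 1  [load 550/550]
  125 → van 4  [load 500/550]
6 vans opened.

6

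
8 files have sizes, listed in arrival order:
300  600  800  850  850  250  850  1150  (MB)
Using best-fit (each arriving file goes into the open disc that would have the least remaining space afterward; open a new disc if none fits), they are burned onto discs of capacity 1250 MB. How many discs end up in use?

6

  300 → disc 1 (new)  [load 300/1250]
  600 → disc 1  [load 900/1250]
  800 → disc 2 (new)  [load 800/1250]
  850 → disc 3 (new)  [load 850/1250]
  850 → disc 4 (new)  [load 850/1250]
  250 → disc 1  [load 1150/1250]
  850 → disc 5 (new)  [load 850/1250]
  1150 → disc 6 (new)  [load 1150/1250]
6 discs opened.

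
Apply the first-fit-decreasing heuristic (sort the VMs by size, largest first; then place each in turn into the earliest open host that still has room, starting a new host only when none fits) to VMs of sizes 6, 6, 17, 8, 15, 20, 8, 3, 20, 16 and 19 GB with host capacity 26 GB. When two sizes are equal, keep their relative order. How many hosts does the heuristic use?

6

Sorted descending: 20, 20, 19, 17, 16, 15, 8, 8, 6, 6, 3.
  20 → host 1 (new)  [load 20/26]
  20 → host 2 (new)  [load 20/26]
  19 → host 3 (new)  [load 19/26]
  17 → host 4 (new)  [load 17/26]
  16 → host 5 (new)  [load 16/26]
  15 → host 6 (new)  [load 15/26]
  8 → host 4  [load 25/26]
  8 → host 5  [load 24/26]
  6 → host 1  [load 26/26]
  6 → host 2  [load 26/26]
  3 → host 3  [load 22/26]
6 hosts opened.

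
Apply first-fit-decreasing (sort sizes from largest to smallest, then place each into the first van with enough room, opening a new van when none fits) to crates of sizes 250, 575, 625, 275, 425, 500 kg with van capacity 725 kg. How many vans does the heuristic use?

Sorted descending: 625, 575, 500, 425, 275, 250.
  625 → van 1 (new)  [load 625/725]
  575 → van 2 (new)  [load 575/725]
  500 → van 3 (new)  [load 500/725]
  425 → van 4 (new)  [load 425/725]
  275 → van 4  [load 700/725]
  250 → van 5 (new)  [load 250/725]
5 vans opened.

5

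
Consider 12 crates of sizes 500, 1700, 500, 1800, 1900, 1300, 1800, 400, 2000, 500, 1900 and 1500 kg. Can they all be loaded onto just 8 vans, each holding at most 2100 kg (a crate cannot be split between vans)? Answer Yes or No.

Total = 15800 kg; ⌈15800/2100⌉ = 8.
The bound of 8 does not rule out 8, but exhaustive search shows no assignment into 8 vans of capacity 2100 kg exists — the minimum is 9.

No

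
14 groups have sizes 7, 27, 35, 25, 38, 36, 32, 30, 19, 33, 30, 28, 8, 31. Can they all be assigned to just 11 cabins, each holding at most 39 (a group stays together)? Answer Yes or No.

Total = 379; ⌈379/39⌉ = 10.
11 groups each exceed half the capacity and cannot share a cabin, forcing at least 11 cabins.
The bound of 11 does not rule out 11, but exhaustive search shows no assignment into 11 cabins of capacity 39 exists — the minimum is 12.

No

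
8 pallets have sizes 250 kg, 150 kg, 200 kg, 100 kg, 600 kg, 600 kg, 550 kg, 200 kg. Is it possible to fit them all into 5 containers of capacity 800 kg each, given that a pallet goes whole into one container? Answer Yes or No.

Yes

A valid assignment using 4 containers:
  container 1: 600 + 200 = 800
  container 2: 600 + 200 = 800
  container 3: 550 + 250 = 800
  container 4: 150 + 100 = 250
That uses only 4 ≤ 5, so 5 containers are enough.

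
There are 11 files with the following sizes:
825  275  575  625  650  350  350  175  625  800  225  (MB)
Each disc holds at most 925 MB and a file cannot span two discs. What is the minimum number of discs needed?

Total = 825 + 800 + 650 + 625 + 625 + 575 + 350 + 350 + 275 + 225 + 175 = 5475 MB.
Lower bound: ⌈5475/925⌉ = 6 discs.
A packing using 7 discs:
  disc 1: 825 = 825
  disc 2: 800 = 800
  disc 3: 650 + 275 = 925
  disc 4: 625 + 225 = 850
  disc 5: 625 + 175 = 800
  disc 6: 575 + 350 = 925
  disc 7: 350 = 350
No arrangement into 6 discs stays within capacity, so 7 is optimal.

7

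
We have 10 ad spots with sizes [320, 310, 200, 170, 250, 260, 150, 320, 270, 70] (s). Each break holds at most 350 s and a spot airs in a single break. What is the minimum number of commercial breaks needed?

Total = 320 + 320 + 310 + 270 + 260 + 250 + 200 + 170 + 150 + 70 = 2320 s.
Lower bound: ⌈2320/350⌉ = 7 commercial breaks.
A packing using 8 commercial breaks:
  break 1: 320 = 320
  break 2: 320 = 320
  break 3: 310 = 310
  break 4: 270 + 70 = 340
  break 5: 260 = 260
  break 6: 250 = 250
  break 7: 200 + 150 = 350
  break 8: 170 = 170
No arrangement into 7 commercial breaks stays within capacity, so 8 is optimal.

8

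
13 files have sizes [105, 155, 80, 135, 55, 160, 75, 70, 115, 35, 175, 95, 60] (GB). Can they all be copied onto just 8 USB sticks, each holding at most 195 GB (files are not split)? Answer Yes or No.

A valid assignment using 8 USB sticks:
  USB stick 1: 175 = 175
  USB stick 2: 160 + 35 = 195
  USB stick 3: 155 = 155
  USB stick 4: 135 + 60 = 195
  USB stick 5: 115 + 80 = 195
  USB stick 6: 105 + 75 = 180
  USB stick 7: 95 + 70 = 165
  USB stick 8: 55 = 55
Every load is within 195 GB, so 8 USB sticks suffice.

Yes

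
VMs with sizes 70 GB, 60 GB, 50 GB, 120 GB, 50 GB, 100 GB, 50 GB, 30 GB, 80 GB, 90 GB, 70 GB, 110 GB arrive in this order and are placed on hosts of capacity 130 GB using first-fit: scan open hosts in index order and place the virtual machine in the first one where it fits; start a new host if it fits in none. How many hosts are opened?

  70 → host 1 (new)  [load 70/130]
  60 → host 1  [load 130/130]
  50 → host 2 (new)  [load 50/130]
  120 → host 3 (new)  [load 120/130]
  50 → host 2  [load 100/130]
  100 → host 4 (new)  [load 100/130]
  50 → host 5 (new)  [load 50/130]
  30 → host 2  [load 130/130]
  80 → host 5  [load 130/130]
  90 → host 6 (new)  [load 90/130]
  70 → host 7 (new)  [load 70/130]
  110 → host 8 (new)  [load 110/130]
8 hosts opened.

8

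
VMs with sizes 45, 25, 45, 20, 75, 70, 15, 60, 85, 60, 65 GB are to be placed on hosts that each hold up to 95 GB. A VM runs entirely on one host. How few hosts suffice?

Total = 85 + 75 + 70 + 65 + 60 + 60 + 45 + 45 + 25 + 20 + 15 = 565 GB.
Lower bound: ⌈565/95⌉ = 6 hosts.
A packing using 7 hosts:
  host 1: 85 = 85
  host 2: 75 + 20 = 95
  host 3: 70 + 25 = 95
  host 4: 65 + 15 = 80
  host 5: 60 = 60
  host 6: 60 = 60
  host 7: 45 + 45 = 90
No arrangement into 6 hosts stays within capacity, so 7 is optimal.

7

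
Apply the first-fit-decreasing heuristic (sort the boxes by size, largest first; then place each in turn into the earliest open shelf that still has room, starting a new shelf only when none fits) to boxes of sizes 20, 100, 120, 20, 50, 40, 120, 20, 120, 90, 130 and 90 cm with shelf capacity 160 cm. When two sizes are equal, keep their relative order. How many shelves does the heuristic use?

7

Sorted descending: 130, 120, 120, 120, 100, 90, 90, 50, 40, 20, 20, 20.
  130 → shelf 1 (new)  [load 130/160]
  120 → shelf 2 (new)  [load 120/160]
  120 → shelf 3 (new)  [load 120/160]
  120 → shelf 4 (new)  [load 120/160]
  100 → shelf 5 (new)  [load 100/160]
  90 → shelf 6 (new)  [load 90/160]
  90 → shelf 7 (new)  [load 90/160]
  50 → shelf 5  [load 150/160]
  40 → shelf 2  [load 160/160]
  20 → shelf 1  [load 150/160]
  20 → shelf 3  [load 140/160]
  20 → shelf 3  [load 160/160]
7 shelves opened.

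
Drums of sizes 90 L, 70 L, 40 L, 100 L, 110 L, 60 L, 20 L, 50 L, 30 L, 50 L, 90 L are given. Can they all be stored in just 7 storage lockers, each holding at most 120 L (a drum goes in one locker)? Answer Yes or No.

Yes

A valid assignment using 7 storage lockers:
  locker 1: 110 = 110
  locker 2: 100 + 20 = 120
  locker 3: 90 + 30 = 120
  locker 4: 90 = 90
  locker 5: 70 + 50 = 120
  locker 6: 60 + 50 = 110
  locker 7: 40 = 40
Every load is within 120 L, so 7 storage lockers suffice.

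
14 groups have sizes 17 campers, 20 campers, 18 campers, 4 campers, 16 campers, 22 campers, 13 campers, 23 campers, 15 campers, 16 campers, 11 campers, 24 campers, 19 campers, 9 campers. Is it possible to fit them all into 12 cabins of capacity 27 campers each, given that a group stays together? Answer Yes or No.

Yes

A valid assignment using 11 cabins:
  cabin 1: 24 = 24
  cabin 2: 23 + 4 = 27
  cabin 3: 22 = 22
  cabin 4: 20 = 20
  cabin 5: 19 = 19
  cabin 6: 18 + 9 = 27
  cabin 7: 17 = 17
  cabin 8: 16 + 11 = 27
  cabin 9: 16 = 16
  cabin 10: 15 = 15
  cabin 11: 13 = 13
That uses only 11 ≤ 12, so 12 cabins are enough.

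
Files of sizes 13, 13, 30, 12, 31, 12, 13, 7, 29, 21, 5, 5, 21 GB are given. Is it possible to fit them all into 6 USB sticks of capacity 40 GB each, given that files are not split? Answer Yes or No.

A valid assignment using 6 USB sticks:
  USB stick 1: 31 + 7 = 38
  USB stick 2: 30 + 5 + 5 = 40
  USB stick 3: 29 = 29
  USB stick 4: 21 + 13 = 34
  USB stick 5: 21 + 13 = 34
  USB stick 6: 13 + 12 + 12 = 37
Every load is within 40 GB, so 6 USB sticks suffice.

Yes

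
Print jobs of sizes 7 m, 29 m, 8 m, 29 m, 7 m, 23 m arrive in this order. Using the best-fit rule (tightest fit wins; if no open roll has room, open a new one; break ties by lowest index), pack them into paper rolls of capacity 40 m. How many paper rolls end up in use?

3

  7 → roll 1 (new)  [load 7/40]
  29 → roll 1  [load 36/40]
  8 → roll 2 (new)  [load 8/40]
  29 → roll 2  [load 37/40]
  7 → roll 3 (new)  [load 7/40]
  23 → roll 3  [load 30/40]
3 paper rolls opened.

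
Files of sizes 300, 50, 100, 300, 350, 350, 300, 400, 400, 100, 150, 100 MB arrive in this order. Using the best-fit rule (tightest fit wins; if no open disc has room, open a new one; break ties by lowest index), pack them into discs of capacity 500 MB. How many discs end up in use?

  300 → disc 1 (new)  [load 300/500]
  50 → disc 1  [load 350/500]
  100 → disc 1  [load 450/500]
  300 → disc 2 (new)  [load 300/500]
  350 → disc 3 (new)  [load 350/500]
  350 → disc 4 (new)  [load 350/500]
  300 → disc 5 (new)  [load 300/500]
  400 → disc 6 (new)  [load 400/500]
  400 → disc 7 (new)  [load 400/500]
  100 → disc 6  [load 500/500]
  150 → disc 3  [load 500/500]
  100 → disc 7  [load 500/500]
7 discs opened.

7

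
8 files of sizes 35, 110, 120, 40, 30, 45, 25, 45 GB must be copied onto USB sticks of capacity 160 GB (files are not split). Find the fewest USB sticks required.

3

Total = 120 + 110 + 45 + 45 + 40 + 35 + 30 + 25 = 450 GB.
Lower bound: ⌈450/160⌉ = 3 USB sticks.
A packing using 3 USB sticks:
  USB stick 1: 120 + 40 = 160
  USB stick 2: 110 + 45 = 155
  USB stick 3: 45 + 35 + 30 + 25 = 135
This matches the lower bound, so 3 is optimal.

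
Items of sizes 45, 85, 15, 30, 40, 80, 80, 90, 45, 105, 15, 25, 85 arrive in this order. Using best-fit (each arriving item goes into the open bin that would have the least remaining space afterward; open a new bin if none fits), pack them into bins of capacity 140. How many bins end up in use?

  45 → bin 1 (new)  [load 45/140]
  85 → bin 1  [load 130/140]
  15 → bin 2 (new)  [load 15/140]
  30 → bin 2  [load 45/140]
  40 → bin 2  [load 85/140]
  80 → bin 3 (new)  [load 80/140]
  80 → bin 4 (new)  [load 80/140]
  90 → bin 5 (new)  [load 90/140]
  45 → bin 5  [load 135/140]
  105 → bin 6 (new)  [load 105/140]
  15 → bin 6  [load 120/140]
  25 → bin 2  [load 110/140]
  85 → bin 7 (new)  [load 85/140]
7 bins opened.

7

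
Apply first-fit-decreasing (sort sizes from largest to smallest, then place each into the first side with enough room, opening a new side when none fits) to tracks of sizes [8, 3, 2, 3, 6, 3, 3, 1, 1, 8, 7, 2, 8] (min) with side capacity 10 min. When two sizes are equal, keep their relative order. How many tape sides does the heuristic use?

Sorted descending: 8, 8, 8, 7, 6, 3, 3, 3, 3, 2, 2, 1, 1.
  8 → side 1 (new)  [load 8/10]
  8 → side 2 (new)  [load 8/10]
  8 → side 3 (new)  [load 8/10]
  7 → side 4 (new)  [load 7/10]
  6 → side 5 (new)  [load 6/10]
  3 → side 4  [load 10/10]
  3 → side 5  [load 9/10]
  3 → side 6 (new)  [load 3/10]
  3 → side 6  [load 6/10]
  2 → side 1  [load 10/10]
  2 → side 2  [load 10/10]
  1 → side 3  [load 9/10]
  1 → side 3  [load 10/10]
6 tape sides opened.

6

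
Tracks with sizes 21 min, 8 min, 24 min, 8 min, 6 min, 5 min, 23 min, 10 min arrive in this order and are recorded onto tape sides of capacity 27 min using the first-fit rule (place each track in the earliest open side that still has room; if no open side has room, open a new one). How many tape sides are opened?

  21 → side 1 (new)  [load 21/27]
  8 → side 2 (new)  [load 8/27]
  24 → side 3 (new)  [load 24/27]
  8 → side 2  [load 16/27]
  6 → side 1  [load 27/27]
  5 → side 2  [load 21/27]
  23 → side 4 (new)  [load 23/27]
  10 → side 5 (new)  [load 10/27]
5 tape sides opened.

5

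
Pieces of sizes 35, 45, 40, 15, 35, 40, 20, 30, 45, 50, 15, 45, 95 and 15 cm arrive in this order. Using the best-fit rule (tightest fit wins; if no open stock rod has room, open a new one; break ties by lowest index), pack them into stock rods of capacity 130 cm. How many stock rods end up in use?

5

  35 → stock rod 1 (new)  [load 35/130]
  45 → stock rod 1  [load 80/130]
  40 → stock rod 1  [load 120/130]
  15 → stock rod 2 (new)  [load 15/130]
  35 → stock rod 2  [load 50/130]
  40 → stock rod 2  [load 90/130]
  20 → stock rod 2  [load 110/130]
  30 → stock rod 3 (new)  [load 30/130]
  45 → stock rod 3  [load 75/130]
  50 → stock rod 3  [load 125/130]
  15 → stock rod 2  [load 125/130]
  45 → stock rod 4 (new)  [load 45/130]
  95 → stock rod 5 (new)  [load 95/130]
  15 → stock rod 5  [load 110/130]
5 stock rods opened.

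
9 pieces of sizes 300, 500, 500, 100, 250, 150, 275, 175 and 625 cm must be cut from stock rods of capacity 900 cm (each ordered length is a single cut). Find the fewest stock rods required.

Total = 625 + 500 + 500 + 300 + 275 + 250 + 175 + 150 + 100 = 2875 cm.
Lower bound: ⌈2875/900⌉ = 4 stock rods.
A packing using 4 stock rods:
  stock rod 1: 625 + 275 = 900
  stock rod 2: 500 + 300 + 100 = 900
  stock rod 3: 500 + 250 + 150 = 900
  stock rod 4: 175 = 175
This matches the lower bound, so 4 is optimal.

4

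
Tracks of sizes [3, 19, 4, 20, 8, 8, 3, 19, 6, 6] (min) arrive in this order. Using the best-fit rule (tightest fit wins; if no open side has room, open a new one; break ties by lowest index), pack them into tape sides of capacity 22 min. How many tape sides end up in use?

5

  3 → side 1 (new)  [load 3/22]
  19 → side 1  [load 22/22]
  4 → side 2 (new)  [load 4/22]
  20 → side 3 (new)  [load 20/22]
  8 → side 2  [load 12/22]
  8 → side 2  [load 20/22]
  3 → side 4 (new)  [load 3/22]
  19 → side 4  [load 22/22]
  6 → side 5 (new)  [load 6/22]
  6 → side 5  [load 12/22]
5 tape sides opened.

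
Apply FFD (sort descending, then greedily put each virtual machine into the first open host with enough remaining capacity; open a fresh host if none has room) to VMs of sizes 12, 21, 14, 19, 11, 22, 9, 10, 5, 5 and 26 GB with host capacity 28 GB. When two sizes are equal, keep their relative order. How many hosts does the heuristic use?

Sorted descending: 26, 22, 21, 19, 14, 12, 11, 10, 9, 5, 5.
  26 → host 1 (new)  [load 26/28]
  22 → host 2 (new)  [load 22/28]
  21 → host 3 (new)  [load 21/28]
  19 → host 4 (new)  [load 19/28]
  14 → host 5 (new)  [load 14/28]
  12 → host 5  [load 26/28]
  11 → host 6 (new)  [load 11/28]
  10 → host 6  [load 21/28]
  9 → host 4  [load 28/28]
  5 → host 2  [load 27/28]
  5 → host 3  [load 26/28]
6 hosts opened.

6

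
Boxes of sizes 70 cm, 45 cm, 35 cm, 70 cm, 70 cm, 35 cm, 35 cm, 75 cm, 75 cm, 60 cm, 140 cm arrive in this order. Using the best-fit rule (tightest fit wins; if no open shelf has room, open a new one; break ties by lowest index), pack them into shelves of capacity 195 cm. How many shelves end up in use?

5

  70 → shelf 1 (new)  [load 70/195]
  45 → shelf 1  [load 115/195]
  35 → shelf 1  [load 150/195]
  70 → shelf 2 (new)  [load 70/195]
  70 → shelf 2  [load 140/195]
  35 → shelf 1  [load 185/195]
  35 → shelf 2  [load 175/195]
  75 → shelf 3 (new)  [load 75/195]
  75 → shelf 3  [load 150/195]
  60 → shelf 4 (new)  [load 60/195]
  140 → shelf 5 (new)  [load 140/195]
5 shelves opened.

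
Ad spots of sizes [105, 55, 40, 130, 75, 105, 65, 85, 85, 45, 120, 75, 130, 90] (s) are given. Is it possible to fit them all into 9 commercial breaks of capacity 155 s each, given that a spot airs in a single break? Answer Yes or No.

Yes

A valid assignment using 9 commercial breaks:
  break 1: 130 = 130
  break 2: 130 = 130
  break 3: 120 = 120
  break 4: 105 + 45 = 150
  break 5: 105 + 40 = 145
  break 6: 90 + 65 = 155
  break 7: 85 + 55 = 140
  break 8: 85 = 85
  break 9: 75 + 75 = 150
Every load is within 155 s, so 9 commercial breaks suffice.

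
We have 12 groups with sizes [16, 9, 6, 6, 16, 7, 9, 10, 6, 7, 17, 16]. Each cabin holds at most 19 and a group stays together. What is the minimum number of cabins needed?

Total = 17 + 16 + 16 + 16 + 10 + 9 + 9 + 7 + 7 + 6 + 6 + 6 = 125.
Lower bound: ⌈125/19⌉ = 7 cabins.
A packing using 8 cabins:
  cabin 1: 17 = 17
  cabin 2: 16 = 16
  cabin 3: 16 = 16
  cabin 4: 16 = 16
  cabin 5: 10 + 9 = 19
  cabin 6: 9 + 7 = 16
  cabin 7: 7 + 6 + 6 = 19
  cabin 8: 6 = 6
No arrangement into 7 cabins stays within capacity, so 8 is optimal.

8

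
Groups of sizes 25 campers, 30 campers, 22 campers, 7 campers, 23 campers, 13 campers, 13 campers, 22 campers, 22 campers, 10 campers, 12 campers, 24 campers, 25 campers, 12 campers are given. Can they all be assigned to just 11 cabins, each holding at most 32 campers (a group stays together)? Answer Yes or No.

A valid assignment using 10 cabins:
  cabin 1: 30 = 30
  cabin 2: 25 + 7 = 32
  cabin 3: 25 = 25
  cabin 4: 24 = 24
  cabin 5: 23 = 23
  cabin 6: 22 + 10 = 32
  cabin 7: 22 = 22
  cabin 8: 22 = 22
  cabin 9: 13 + 13 = 26
  cabin 10: 12 + 12 = 24
That uses only 10 ≤ 11, so 11 cabins are enough.

Yes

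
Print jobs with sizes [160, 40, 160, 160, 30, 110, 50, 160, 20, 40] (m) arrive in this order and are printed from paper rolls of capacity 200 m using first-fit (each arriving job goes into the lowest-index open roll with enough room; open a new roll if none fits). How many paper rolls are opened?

5

  160 → roll 1 (new)  [load 160/200]
  40 → roll 1  [load 200/200]
  160 → roll 2 (new)  [load 160/200]
  160 → roll 3 (new)  [load 160/200]
  30 → roll 2  [load 190/200]
  110 → roll 4 (new)  [load 110/200]
  50 → roll 4  [load 160/200]
  160 → roll 5 (new)  [load 160/200]
  20 → roll 3  [load 180/200]
  40 → roll 4  [load 200/200]
5 paper rolls opened.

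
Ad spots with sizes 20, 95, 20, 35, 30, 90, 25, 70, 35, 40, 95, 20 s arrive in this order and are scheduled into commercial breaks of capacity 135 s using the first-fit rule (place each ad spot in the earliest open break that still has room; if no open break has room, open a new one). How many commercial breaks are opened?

5

  20 → break 1 (new)  [load 20/135]
  95 → break 1  [load 115/135]
  20 → break 1  [load 135/135]
  35 → break 2 (new)  [load 35/135]
  30 → break 2  [load 65/135]
  90 → break 3 (new)  [load 90/135]
  25 → break 2  [load 90/135]
  70 → break 4 (new)  [load 70/135]
  35 → break 2  [load 125/135]
  40 → break 3  [load 130/135]
  95 → break 5 (new)  [load 95/135]
  20 → break 4  [load 90/135]
5 commercial breaks opened.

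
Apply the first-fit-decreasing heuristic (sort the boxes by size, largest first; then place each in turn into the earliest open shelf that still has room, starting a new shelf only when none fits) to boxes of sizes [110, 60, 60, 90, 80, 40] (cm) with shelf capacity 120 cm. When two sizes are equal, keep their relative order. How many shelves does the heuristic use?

4

Sorted descending: 110, 90, 80, 60, 60, 40.
  110 → shelf 1 (new)  [load 110/120]
  90 → shelf 2 (new)  [load 90/120]
  80 → shelf 3 (new)  [load 80/120]
  60 → shelf 4 (new)  [load 60/120]
  60 → shelf 4  [load 120/120]
  40 → shelf 3  [load 120/120]
4 shelves opened.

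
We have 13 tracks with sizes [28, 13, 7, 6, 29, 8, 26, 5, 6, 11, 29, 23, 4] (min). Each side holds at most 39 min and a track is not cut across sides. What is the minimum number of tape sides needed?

Total = 29 + 29 + 28 + 26 + 23 + 13 + 11 + 8 + 7 + 6 + 6 + 5 + 4 = 195 min.
Lower bound: ⌈195/39⌉ = 5 tape sides.
A packing using 6 tape sides:
  side 1: 29 + 8 = 37
  side 2: 29 + 7 = 36
  side 3: 28 + 11 = 39
  side 4: 26 + 13 = 39
  side 5: 23 + 6 + 6 + 4 = 39
  side 6: 5 = 5
No arrangement into 5 tape sides stays within capacity, so 6 is optimal.

6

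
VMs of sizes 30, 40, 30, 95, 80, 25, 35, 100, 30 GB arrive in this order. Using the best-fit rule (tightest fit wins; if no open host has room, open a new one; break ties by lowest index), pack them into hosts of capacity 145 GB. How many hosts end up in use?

4

  30 → host 1 (new)  [load 30/145]
  40 → host 1  [load 70/145]
  30 → host 1  [load 100/145]
  95 → host 2 (new)  [load 95/145]
  80 → host 3 (new)  [load 80/145]
  25 → host 1  [load 125/145]
  35 → host 2  [load 130/145]
  100 → host 4 (new)  [load 100/145]
  30 → host 4  [load 130/145]
4 hosts opened.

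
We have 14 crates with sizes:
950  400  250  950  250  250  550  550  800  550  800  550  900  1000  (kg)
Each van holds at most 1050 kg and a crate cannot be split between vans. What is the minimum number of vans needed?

Total = 1000 + 950 + 950 + 900 + 800 + 800 + 550 + 550 + 550 + 550 + 400 + 250 + 250 + 250 = 8750 kg.
Lower bound: ⌈8750/1050⌉ = 9 vans.
Also, 10 crates each exceed 525 kg, and no two of those can share a van, so at least 10 vans are needed.
A packing using 10 vans:
  van 1: 1000 = 1000
  van 2: 950 = 950
  van 3: 950 = 950
  van 4: 900 = 900
  van 5: 800 + 250 = 1050
  van 6: 800 + 250 = 1050
  van 7: 550 + 400 = 950
  van 8: 550 + 250 = 800
  van 9: 550 = 550
  van 10: 550 = 550
This matches the lower bound, so 10 is optimal.

10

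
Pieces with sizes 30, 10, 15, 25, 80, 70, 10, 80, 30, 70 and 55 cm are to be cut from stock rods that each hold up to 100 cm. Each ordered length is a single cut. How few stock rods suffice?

Total = 80 + 80 + 70 + 70 + 55 + 30 + 30 + 25 + 15 + 10 + 10 = 475 cm.
Lower bound: ⌈475/100⌉ = 5 stock rods.
A packing using 5 stock rods:
  stock rod 1: 80 + 15 = 95
  stock rod 2: 80 + 10 + 10 = 100
  stock rod 3: 70 + 30 = 100
  stock rod 4: 70 + 30 = 100
  stock rod 5: 55 + 25 = 80
This matches the lower bound, so 5 is optimal.

5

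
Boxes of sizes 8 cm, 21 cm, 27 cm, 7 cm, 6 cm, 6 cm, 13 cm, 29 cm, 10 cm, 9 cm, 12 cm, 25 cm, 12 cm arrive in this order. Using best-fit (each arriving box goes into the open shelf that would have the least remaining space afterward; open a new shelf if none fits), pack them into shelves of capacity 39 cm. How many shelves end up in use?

  8 → shelf 1 (new)  [load 8/39]
  21 → shelf 1  [load 29/39]
  27 → shelf 2 (new)  [load 27/39]
  7 → shelf 1  [load 36/39]
  6 → shelf 2  [load 33/39]
  6 → shelf 2  [load 39/39]
  13 → shelf 3 (new)  [load 13/39]
  29 → shelf 4 (new)  [load 29/39]
  10 → shelf 4  [load 39/39]
  9 → shelf 3  [load 22/39]
  12 → shelf 3  [load 34/39]
  25 → shelf 5 (new)  [load 25/39]
  12 → shelf 5  [load 37/39]
5 shelves opened.

5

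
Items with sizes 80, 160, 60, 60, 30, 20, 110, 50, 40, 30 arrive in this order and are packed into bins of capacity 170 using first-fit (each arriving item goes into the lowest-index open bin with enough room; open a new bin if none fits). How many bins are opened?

  80 → bin 1 (new)  [load 80/170]
  160 → bin 2 (new)  [load 160/170]
  60 → bin 1  [load 140/170]
  60 → bin 3 (new)  [load 60/170]
  30 → bin 1  [load 170/170]
  20 → bin 3  [load 80/170]
  110 → bin 4 (new)  [load 110/170]
  50 → bin 3  [load 130/170]
  40 → bin 3  [load 170/170]
  30 → bin 4  [load 140/170]
4 bins opened.

4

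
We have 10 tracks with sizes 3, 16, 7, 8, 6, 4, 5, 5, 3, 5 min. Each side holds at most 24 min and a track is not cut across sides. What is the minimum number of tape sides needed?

3

Total = 16 + 8 + 7 + 6 + 5 + 5 + 5 + 4 + 3 + 3 = 62 min.
Lower bound: ⌈62/24⌉ = 3 tape sides.
A packing using 3 tape sides:
  side 1: 16 + 8 = 24
  side 2: 7 + 6 + 5 + 5 = 23
  side 3: 5 + 4 + 3 + 3 = 15
This matches the lower bound, so 3 is optimal.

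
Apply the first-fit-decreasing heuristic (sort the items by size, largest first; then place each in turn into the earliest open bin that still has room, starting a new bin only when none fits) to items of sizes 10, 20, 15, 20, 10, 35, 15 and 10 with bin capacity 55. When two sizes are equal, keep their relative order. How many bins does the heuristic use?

Sorted descending: 35, 20, 20, 15, 15, 10, 10, 10.
  35 → bin 1 (new)  [load 35/55]
  20 → bin 1  [load 55/55]
  20 → bin 2 (new)  [load 20/55]
  15 → bin 2  [load 35/55]
  15 → bin 2  [load 50/55]
  10 → bin 3 (new)  [load 10/55]
  10 → bin 3  [load 20/55]
  10 → bin 3  [load 30/55]
3 bins opened.

3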